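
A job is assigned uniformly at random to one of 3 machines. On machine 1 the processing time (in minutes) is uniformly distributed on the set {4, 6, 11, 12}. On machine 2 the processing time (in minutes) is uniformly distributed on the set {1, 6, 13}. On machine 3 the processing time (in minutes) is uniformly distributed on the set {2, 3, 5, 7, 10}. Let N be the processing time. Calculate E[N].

E[N | machine 1] = (4+6+11+12)/4 = 33/4.
E[N | machine 2] = (1+6+13)/3 = 20/3.
E[N | machine 3] = (2+3+5+7+10)/5 = 27/5.
E[N] = (1/3)·(33/4) + (1/3)·(20/3) + (1/3)·(27/5) = 1219/180.

1219/180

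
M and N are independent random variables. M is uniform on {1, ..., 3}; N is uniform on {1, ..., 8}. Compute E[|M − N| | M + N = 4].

Outcomes with M + N = 4: (1,3), (2,2), (3,1), each with probability 1/24.
E[|M − N| | M + N = 4] = (2 + 0 + 2) / 3 = 4/3.

4/3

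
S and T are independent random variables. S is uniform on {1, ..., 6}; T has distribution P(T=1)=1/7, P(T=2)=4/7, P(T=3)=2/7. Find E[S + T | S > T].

P(S > T) = 9/14.
Summing (S+T)·P(x,y) over outcomes with S > T gives 59/14.
E[S + T | S > T] = (59/14) / (9/14) = 59/9.

59/9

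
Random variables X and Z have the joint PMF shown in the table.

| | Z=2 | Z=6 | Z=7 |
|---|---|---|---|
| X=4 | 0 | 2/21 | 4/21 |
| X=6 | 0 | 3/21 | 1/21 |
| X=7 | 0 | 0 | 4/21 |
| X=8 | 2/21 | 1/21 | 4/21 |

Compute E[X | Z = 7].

P(Z = 7) = 13/21.
Σ X·P over the event = 4·(4/21) + 6·(1/21) + 7·(4/21) + 8·(4/21) = 82/21.
E[X | Z = 7] = (82/21) / (13/21) = 82/13.

82/13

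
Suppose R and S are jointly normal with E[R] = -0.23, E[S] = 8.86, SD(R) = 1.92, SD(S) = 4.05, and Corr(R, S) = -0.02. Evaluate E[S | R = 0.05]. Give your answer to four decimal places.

8.8482

For a bivariate normal, E[S | R=x] = μ_S + ρ·(σ_S/σ_R)·(x − μ_R).
E[S | R=0.05] = 8.86 + (-0.02)·(4.05/1.92)·(0.05 − (-0.23)) = 8.86 + (-0.042188)·(0.28) = 8.8482.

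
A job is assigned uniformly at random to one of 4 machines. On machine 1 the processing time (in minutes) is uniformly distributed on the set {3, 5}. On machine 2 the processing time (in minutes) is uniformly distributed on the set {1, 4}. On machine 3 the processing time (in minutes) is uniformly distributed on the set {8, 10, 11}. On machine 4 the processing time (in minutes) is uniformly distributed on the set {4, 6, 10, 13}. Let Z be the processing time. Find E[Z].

E[Z | machine 1] = (3+5)/2 = 4.
E[Z | machine 2] = (1+4)/2 = 5/2.
E[Z | machine 3] = (8+10+11)/3 = 29/3.
E[Z | machine 4] = (4+6+10+13)/4 = 33/4.
By the law of total expectation,
E[Z] = (1/4)·(4) + (1/4)·(5/2) + (1/4)·(29/3) + (1/4)·(33/4) = 293/48.

293/48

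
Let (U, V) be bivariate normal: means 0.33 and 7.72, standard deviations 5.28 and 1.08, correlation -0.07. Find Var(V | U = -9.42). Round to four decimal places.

1.1607

Var(V | U=x) = (1 − ρ²)·σ_V².
Var(V | U=-9.42) = (1.08)²·(1 − (-0.07)²) = 1.1664·0.9951 = 1.1607.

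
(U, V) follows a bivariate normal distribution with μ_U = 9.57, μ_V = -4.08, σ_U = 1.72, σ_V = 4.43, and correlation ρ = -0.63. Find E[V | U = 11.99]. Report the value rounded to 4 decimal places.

E[V | U=x] = μ_V + ρ(σ_V/σ_U)(x − μ_U) for jointly normal variables.
E[V | U=11.99] = -4.08 + (-0.63)·(4.43/1.72)·(11.99 − (9.57)) = -4.08 + (-1.6226)·(2.42) = -8.0067.

-8.0067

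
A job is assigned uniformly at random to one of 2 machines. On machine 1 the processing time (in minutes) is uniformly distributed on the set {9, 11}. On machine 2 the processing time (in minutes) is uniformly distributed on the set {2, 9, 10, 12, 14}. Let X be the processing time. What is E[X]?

E[X | machine 1] = (9+11)/2 = 10.
E[X | machine 2] = (2+9+10+12+14)/5 = 47/5.
By the law of total expectation,
E[X] = (1/2)·(10) + (1/2)·(47/5) = 97/10.

97/10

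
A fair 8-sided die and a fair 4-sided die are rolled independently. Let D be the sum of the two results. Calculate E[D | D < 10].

P(D < 10) = 13/16.
Σ over the event: 2·1/32 + 3·1/16 + 4·3/32 + 5·1/8 + 6·1/8 + 7·1/8 + 8·1/8 + 9·1/8 = 5.
E[D | D < 10] = (5) / (13/16) = 80/13.

80/13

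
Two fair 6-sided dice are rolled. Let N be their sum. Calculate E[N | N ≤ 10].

218/33

P(N ≤ 10) = 11/12.
E[N | N ≤ 10] = (109/18) / (11/12) = 218/33.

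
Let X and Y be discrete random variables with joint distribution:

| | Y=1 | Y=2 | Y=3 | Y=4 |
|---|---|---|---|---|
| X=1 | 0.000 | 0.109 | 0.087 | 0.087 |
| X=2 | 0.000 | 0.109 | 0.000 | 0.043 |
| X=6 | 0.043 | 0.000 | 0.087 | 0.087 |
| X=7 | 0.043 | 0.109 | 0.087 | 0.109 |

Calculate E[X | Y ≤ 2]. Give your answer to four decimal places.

P(Y ≤ 2) = 0.413.
Σ X·P over the event = 1·(0.109) + 2·(0.109) + 6·(0.043) + 7·(0.043) + 7·(0.109) = 1.649.
E[X | Y ≤ 2] = (1.649) / (0.413) = 3.9927.

3.9927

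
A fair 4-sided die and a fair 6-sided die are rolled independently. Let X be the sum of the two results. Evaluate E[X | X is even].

6

P(X is even) = 1/2.
Σ over the event: 2·1/24 + 4·1/8 + 6·1/6 + 8·1/8 + 10·1/24 = 3.
E[X | X is even] = (3) / (1/2) = 6.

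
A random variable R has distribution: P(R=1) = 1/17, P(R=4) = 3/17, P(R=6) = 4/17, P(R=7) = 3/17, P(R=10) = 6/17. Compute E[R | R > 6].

P(R > 6) = 9/17.
Σ over the event: 7·3/17 + 10·6/17 = 81/17.
E[R | R > 6] = (81/17) / (9/17) = 9.

9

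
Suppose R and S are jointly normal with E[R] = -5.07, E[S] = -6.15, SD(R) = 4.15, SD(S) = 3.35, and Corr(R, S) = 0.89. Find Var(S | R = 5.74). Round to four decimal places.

2.3332

Var(S | R=x) = (1 − ρ²)·σ_S².
Var(S | R=5.74) = (3.35)²·(1 − (0.89)²) = 11.2225·0.2079 = 2.3332.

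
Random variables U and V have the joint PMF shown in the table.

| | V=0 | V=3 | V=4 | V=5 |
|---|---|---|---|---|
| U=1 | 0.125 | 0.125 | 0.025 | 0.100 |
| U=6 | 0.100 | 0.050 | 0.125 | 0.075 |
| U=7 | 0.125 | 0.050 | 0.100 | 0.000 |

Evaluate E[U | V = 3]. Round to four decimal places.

P(V = 3) = 0.225.
Σ U·P over the event = 1·(0.125) + 6·(0.050) + 7·(0.050) = 0.775.
E[U | V = 3] = (0.775) / (0.225) = 3.4444.

3.4444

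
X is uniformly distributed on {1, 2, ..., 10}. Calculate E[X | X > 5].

Given X > 5, X is equally likely to be any of {6, 7, 8, 9, 10}.
E[X | X > 5] = (6 + 7 + 8 + 9 + 10) / 5 = 8.

8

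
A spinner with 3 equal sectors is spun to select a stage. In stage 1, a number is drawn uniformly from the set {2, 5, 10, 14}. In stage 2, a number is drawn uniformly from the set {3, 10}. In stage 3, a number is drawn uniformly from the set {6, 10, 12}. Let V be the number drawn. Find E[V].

283/36

E[V | stage 1] = (2+5+10+14)/4 = 31/4.
E[V | stage 2] = (3+10)/2 = 13/2.
E[V | stage 3] = (6+10+12)/3 = 28/3.
E[V] = (1/3)·(31/4) + (1/3)·(13/2) + (1/3)·(28/3) = 283/36.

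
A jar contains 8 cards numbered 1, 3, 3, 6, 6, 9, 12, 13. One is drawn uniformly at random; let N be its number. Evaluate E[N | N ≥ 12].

P(N ≥ 12) = 1/4.
Σ over the event: 12·1/8 + 13·1/8 = 25/8.
E[N | N ≥ 12] = (25/8) / (1/4) = 25/2.

25/2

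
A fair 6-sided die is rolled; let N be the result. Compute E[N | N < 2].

Given N < 2, N is equally likely to be any of {1}.
E[N | N < 2] = (1) / 1 = 1.

1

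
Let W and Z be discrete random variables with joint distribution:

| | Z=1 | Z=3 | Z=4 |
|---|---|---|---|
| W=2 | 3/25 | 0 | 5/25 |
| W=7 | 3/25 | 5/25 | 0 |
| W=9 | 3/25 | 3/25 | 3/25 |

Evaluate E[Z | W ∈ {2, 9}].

P(W ∈ {2, 9}) = 17/25.
Σ Z·P over the event = 1·(3/25) + 4·(5/25) + 1·(3/25) + 3·(3/25) + 4·(3/25) = 47/25.
E[Z | W ∈ {2, 9}] = (47/25) / (17/25) = 47/17.

47/17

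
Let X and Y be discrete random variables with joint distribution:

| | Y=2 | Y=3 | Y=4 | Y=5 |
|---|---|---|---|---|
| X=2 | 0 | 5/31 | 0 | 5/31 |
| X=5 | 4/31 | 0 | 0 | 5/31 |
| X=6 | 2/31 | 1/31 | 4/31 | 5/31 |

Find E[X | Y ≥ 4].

P(Y ≥ 4) = 19/31.
Σ X·P over the event = 2·(5/31) + 5·(5/31) + 6·(4/31) + 6·(5/31) = 89/31.
E[X | Y ≥ 4] = (89/31) / (19/31) = 89/19.

89/19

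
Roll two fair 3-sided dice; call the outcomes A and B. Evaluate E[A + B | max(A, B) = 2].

Outcomes with max(A, B) = 2: (1,2), (2,1), (2,2), each with probability 1/9.
E[A + B | max(A, B) = 2] = (3 + 3 + 4) / 3 = 10/3.

10/3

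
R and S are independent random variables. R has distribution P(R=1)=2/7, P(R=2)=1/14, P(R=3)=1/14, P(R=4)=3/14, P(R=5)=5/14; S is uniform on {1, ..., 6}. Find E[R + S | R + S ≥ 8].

P(R + S ≥ 8) = 8/21.
Summing (R+S)·P(x,y) over outcomes with R + S ≥ 8 gives 74/21.
E[R + S | R + S ≥ 8] = (74/21) / (8/21) = 37/4.

37/4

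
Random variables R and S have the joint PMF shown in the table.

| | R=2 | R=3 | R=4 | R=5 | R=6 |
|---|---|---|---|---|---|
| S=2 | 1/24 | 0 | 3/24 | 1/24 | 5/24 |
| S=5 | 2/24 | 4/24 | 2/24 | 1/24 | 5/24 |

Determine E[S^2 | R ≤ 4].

18

P(R ≤ 4) = 1/2.
Σ S^2·P over the event = 4·(1/24) + 25·(2/24) + 25·(4/24) + 4·(3/24) + 25·(2/24) = 9.
E[S^2 | R ≤ 4] = (9) / (1/2) = 18.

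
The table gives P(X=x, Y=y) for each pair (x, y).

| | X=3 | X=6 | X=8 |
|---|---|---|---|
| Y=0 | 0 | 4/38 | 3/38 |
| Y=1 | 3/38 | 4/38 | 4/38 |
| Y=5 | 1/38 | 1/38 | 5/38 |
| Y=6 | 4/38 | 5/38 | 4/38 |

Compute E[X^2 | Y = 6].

472/13

P(Y = 6) = 13/38.
Summing X^2·P(X=x,Y=y) over the conditioning event gives 236/19.
E[X^2 | Y = 6] = (236/19) / (13/38) = 472/13.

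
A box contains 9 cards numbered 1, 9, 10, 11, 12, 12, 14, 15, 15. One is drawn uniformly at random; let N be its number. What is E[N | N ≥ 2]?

49/4

P(N ≥ 2) = 8/9.
Σ over the event: 9·1/9 + 10·1/9 + 11·1/9 + 12·2/9 + 14·1/9 + 15·2/9 = 98/9.
E[N | N ≥ 2] = (98/9) / (8/9) = 49/4.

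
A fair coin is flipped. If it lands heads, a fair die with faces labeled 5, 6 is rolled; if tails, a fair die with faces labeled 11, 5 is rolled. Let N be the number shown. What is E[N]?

E[N | heads] = (5+6)/2 = 11/2.
E[N | tails] = (11+5)/2 = 8.
E[N] = (1/2)·(11/2) + (1/2)·(8) = 27/4.

27/4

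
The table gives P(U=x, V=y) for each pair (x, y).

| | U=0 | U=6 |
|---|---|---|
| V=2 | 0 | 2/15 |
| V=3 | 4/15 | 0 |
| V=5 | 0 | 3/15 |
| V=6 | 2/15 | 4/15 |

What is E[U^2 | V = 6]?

P(V = 6) = 2/5.
Σ U^2·P over the event = 0·(2/15) + 36·(4/15) = 48/5.
E[U^2 | V = 6] = (48/5) / (2/5) = 24.

24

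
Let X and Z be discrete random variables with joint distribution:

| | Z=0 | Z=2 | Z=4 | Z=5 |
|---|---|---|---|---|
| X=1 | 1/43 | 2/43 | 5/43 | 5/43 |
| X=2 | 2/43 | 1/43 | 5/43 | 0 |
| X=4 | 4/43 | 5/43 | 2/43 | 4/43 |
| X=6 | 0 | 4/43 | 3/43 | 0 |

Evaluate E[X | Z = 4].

41/15

P(Z = 4) = 15/43.
Σ X·P over the event = 1·(5/43) + 2·(5/43) + 4·(2/43) + 6·(3/43) = 41/43.
E[X | Z = 4] = (41/43) / (15/43) = 41/15.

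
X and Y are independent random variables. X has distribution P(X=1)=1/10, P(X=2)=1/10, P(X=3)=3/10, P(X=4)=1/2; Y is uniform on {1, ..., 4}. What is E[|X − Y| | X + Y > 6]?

8/13

P(X + Y > 6) = 13/40.
Summing |X−Y|·P(x,y) over outcomes with X + Y > 6 gives 1/5.
E[|X − Y| | X + Y > 6] = (1/5) / (13/40) = 8/13.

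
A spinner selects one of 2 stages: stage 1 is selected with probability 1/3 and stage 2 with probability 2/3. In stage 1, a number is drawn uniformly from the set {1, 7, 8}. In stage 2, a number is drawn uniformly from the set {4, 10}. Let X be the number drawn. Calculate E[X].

E[X | stage 1] = (1+7+8)/3 = 16/3.
E[X | stage 2] = (4+10)/2 = 7.
By the law of total expectation,
E[X] = (1/3)·(16/3) + (2/3)·(7) = 58/9.

58/9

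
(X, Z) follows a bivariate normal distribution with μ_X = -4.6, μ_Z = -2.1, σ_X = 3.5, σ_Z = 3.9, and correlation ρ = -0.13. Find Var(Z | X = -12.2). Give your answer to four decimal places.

14.9530

For a bivariate normal, Var(Z | X=x) = σ_Z²(1 − ρ²).
Var(Z | X=-12.2) = (3.9)²·(1 − (-0.13)²) = 15.21·0.9831 = 14.9530.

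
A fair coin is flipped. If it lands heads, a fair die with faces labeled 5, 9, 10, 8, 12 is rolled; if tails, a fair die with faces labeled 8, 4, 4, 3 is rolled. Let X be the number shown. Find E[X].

E[X | heads] = (5+9+10+8+12)/5 = 44/5.
E[X | tails] = (8+4+4+3)/4 = 19/4.
By the law of total expectation,
E[X] = (1/2)·(44/5) + (1/2)·(19/4) = 271/40.

271/40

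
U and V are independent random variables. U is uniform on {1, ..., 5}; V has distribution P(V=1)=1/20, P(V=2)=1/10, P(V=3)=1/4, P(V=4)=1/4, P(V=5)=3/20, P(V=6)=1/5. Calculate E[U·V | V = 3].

9

P(V = 3) = 1/4.
Summing UV·P(x,y) over outcomes with V = 3 gives 9/4.
E[U·V | V = 3] = (9/4) / (1/4) = 9.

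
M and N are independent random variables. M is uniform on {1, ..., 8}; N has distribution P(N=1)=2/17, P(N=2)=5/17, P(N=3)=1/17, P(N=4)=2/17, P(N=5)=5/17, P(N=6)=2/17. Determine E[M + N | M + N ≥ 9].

32/3

P(M + N ≥ 9) = 15/34.
Summing (M+N)·P(x,y) over outcomes with M + N ≥ 9 gives 80/17.
E[M + N | M + N ≥ 9] = (80/17) / (15/34) = 32/3.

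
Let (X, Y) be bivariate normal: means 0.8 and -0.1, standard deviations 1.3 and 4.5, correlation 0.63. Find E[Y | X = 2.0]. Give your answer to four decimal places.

The regression of Y on X has slope ρ·σ_Y/σ_X and passes through (μ_X, μ_Y).
E[Y | X=2.0] = -0.1 + (0.63)·(4.5/1.3)·(2.0 − (0.8)) = -0.1 + (2.18077)·(1.2) = 2.5169.

2.5169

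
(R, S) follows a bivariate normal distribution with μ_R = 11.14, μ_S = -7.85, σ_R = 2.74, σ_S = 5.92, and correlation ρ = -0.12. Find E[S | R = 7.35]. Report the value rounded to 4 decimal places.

-6.8674

For a bivariate normal, E[S | R=x] = μ_S + ρ·(σ_S/σ_R)·(x − μ_R).
E[S | R=7.35] = -7.85 + (-0.12)·(5.92/2.74)·(7.35 − (11.14)) = -7.85 + (-0.25927)·(-3.79) = -6.8674.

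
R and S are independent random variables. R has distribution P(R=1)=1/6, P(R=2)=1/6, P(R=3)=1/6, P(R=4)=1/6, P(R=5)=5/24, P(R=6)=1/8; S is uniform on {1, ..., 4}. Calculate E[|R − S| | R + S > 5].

P(R + S > 5) = 7/12.
Summing |R−S|·P(x,y) over outcomes with R + S > 5 gives 29/24.
E[|R − S| | R + S > 5] = (29/24) / (7/12) = 29/14.

29/14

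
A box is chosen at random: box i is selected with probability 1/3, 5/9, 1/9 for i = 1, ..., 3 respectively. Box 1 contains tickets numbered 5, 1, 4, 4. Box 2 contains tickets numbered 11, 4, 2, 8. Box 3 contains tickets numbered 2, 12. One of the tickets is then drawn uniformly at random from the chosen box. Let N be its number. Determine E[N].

65/12

E[N | box 1] = (5+1+4+4)/4 = 7/2.
E[N | box 2] = (11+4+2+8)/4 = 25/4.
E[N | box 3] = (2+12)/2 = 7.
By the law of total expectation,
E[N] = (1/3)·(7/2) + (5/9)·(25/4) + (1/9)·(7) = 65/12.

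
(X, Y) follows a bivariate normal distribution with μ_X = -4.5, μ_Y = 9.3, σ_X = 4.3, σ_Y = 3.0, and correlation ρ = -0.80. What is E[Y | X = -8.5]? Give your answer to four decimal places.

For a bivariate normal, E[Y | X=x] = μ_Y + ρ·(σ_Y/σ_X)·(x − μ_X).
E[Y | X=-8.5] = 9.3 + (-0.80)·(3.0/4.3)·(-8.5 − (-4.5)) = 9.3 + (-0.55814)·(-4) = 11.5326.

11.5326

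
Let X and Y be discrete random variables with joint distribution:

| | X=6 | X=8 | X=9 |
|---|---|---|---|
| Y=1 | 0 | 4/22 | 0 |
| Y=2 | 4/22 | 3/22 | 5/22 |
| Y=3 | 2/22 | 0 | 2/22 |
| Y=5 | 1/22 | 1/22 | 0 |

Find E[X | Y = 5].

7

P(Y = 5) = 1/11.
Σ X·P over the event = 6·(1/22) + 8·(1/22) = 7/11.
E[X | Y = 5] = (7/11) / (1/11) = 7.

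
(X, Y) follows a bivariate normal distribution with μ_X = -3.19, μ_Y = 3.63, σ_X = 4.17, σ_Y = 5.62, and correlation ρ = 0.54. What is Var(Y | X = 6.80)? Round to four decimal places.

22.3744

For a bivariate normal, Var(Y | X=x) = σ_Y²(1 − ρ²).
Var(Y | X=6.80) = (5.62)²·(1 − (0.54)²) = 31.5844·0.7084 = 22.3744.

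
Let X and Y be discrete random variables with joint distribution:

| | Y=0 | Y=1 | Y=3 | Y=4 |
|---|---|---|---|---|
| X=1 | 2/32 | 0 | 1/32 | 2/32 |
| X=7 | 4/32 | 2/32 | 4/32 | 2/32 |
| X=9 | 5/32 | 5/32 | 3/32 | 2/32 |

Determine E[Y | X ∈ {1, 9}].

P(X ∈ {1, 9}) = 5/8.
Σ Y·P over the event = 0·(2/32) + 3·(1/32) + 4·(2/32) + 0·(5/32) + 1·(5/32) + 3·(3/32) + 4·(2/32) = 33/32.
E[Y | X ∈ {1, 9}] = (33/32) / (5/8) = 33/20.

33/20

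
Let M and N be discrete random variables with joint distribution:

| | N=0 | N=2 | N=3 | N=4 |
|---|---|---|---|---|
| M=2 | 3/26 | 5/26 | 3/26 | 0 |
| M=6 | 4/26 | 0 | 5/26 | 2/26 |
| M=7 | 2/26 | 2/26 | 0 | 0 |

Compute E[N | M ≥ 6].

9/5

P(M ≥ 6) = 15/26.
Σ N·P over the event = 0·(4/26) + 3·(5/26) + 4·(2/26) + 0·(2/26) + 2·(2/26) = 27/26.
E[N | M ≥ 6] = (27/26) / (15/26) = 9/5.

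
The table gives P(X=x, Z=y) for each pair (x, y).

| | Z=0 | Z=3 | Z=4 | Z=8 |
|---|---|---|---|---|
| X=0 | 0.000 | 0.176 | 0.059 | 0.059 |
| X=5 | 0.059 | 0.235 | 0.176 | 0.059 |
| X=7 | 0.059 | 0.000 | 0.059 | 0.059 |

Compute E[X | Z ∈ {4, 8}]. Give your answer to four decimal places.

P(Z ∈ {4, 8}) = 0.471.
Σ X·P over the event = 0·(0.059) + 0·(0.059) + 5·(0.176) + 5·(0.059) + 7·(0.059) + 7·(0.059) = 2.001.
E[X | Z ∈ {4, 8}] = (2.001) / (0.471) = 4.2484.

4.2484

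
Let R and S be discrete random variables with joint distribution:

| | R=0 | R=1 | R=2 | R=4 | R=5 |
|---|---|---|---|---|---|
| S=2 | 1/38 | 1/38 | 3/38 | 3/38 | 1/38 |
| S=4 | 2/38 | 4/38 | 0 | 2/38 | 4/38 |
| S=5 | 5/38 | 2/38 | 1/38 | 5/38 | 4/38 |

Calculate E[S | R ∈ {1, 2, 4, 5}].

P(R ∈ {1, 2, 4, 5}) = 15/19.
Summing S·P(R=x,S=y) over the conditioning event gives 58/19.
E[S | R ∈ {1, 2, 4, 5}] = (58/19) / (15/19) = 58/15.

58/15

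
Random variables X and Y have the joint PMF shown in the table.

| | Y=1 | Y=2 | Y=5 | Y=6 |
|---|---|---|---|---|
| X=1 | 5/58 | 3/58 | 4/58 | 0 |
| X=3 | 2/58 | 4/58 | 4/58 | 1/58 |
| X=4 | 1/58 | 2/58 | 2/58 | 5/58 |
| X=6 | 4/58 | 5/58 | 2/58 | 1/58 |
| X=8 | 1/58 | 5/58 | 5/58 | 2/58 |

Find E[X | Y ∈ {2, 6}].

P(Y ∈ {2, 6}) = 14/29.
Summing X·P(X=x,Y=y) over the conditioning event gives 69/29.
E[X | Y ∈ {2, 6}] = (69/29) / (14/29) = 69/14.

69/14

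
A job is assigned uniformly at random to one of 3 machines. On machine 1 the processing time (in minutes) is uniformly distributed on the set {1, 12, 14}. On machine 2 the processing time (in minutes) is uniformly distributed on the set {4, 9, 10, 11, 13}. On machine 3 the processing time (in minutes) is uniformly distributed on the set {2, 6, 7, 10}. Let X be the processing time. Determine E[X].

493/60

E[X | machine 1] = (1+12+14)/3 = 9.
E[X | machine 2] = (4+9+10+11+13)/5 = 47/5.
E[X | machine 3] = (2+6+7+10)/4 = 25/4.
By the law of total expectation,
E[X] = (1/3)·(9) + (1/3)·(47/5) + (1/3)·(25/4) = 493/60.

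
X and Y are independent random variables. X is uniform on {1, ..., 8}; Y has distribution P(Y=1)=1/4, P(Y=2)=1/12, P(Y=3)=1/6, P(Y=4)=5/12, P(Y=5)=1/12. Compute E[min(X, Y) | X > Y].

79/30

P(X > Y) = 5/8.
Summing min(X,Y)·P(x,y) over outcomes with X > Y gives 79/48.
E[min(X, Y) | X > Y] = (79/48) / (5/8) = 79/30.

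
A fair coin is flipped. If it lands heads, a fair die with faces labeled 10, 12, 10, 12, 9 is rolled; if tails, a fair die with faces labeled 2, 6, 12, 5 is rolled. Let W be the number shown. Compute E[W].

E[W | heads] = (10+12+10+12+9)/5 = 53/5.
E[W | tails] = (2+6+12+5)/4 = 25/4.
E[W] = (1/2)·(53/5) + (1/2)·(25/4) = 337/40.

337/40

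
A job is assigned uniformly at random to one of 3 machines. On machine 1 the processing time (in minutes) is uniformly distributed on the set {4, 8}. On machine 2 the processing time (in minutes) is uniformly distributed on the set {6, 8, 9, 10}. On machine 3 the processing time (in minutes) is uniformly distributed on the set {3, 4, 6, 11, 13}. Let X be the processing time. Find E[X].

E[X | machine 1] = (4+8)/2 = 6.
E[X | machine 2] = (6+8+9+10)/4 = 33/4.
E[X | machine 3] = (3+4+6+11+13)/5 = 37/5.
By the law of total expectation,
E[X] = (1/3)·(6) + (1/3)·(33/4) + (1/3)·(37/5) = 433/60.

433/60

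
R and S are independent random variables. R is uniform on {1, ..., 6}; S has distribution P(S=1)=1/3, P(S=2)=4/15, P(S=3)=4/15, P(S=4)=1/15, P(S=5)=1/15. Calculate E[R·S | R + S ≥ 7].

235/17

P(R + S ≥ 7) = 17/45.
Summing RS·P(x,y) over outcomes with R + S ≥ 7 gives 47/9.
E[R·S | R + S ≥ 7] = (47/9) / (17/45) = 235/17.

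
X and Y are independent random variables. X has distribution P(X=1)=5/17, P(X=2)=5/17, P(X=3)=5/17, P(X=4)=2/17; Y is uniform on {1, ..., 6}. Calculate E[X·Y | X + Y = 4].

P(X + Y = 4) = 5/34.
Summing XY·P(x,y) over outcomes with X + Y = 4 gives 25/51.
E[X·Y | X + Y = 4] = (25/51) / (5/34) = 10/3.

10/3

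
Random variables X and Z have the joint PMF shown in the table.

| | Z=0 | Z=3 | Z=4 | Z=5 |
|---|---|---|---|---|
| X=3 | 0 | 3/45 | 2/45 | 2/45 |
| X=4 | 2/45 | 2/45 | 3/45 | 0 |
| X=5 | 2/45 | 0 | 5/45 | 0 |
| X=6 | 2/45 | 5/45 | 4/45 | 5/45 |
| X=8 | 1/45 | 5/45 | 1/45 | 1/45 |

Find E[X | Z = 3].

29/5

P(Z = 3) = 1/3.
Σ X·P over the event = 3·(3/45) + 4·(2/45) + 6·(5/45) + 8·(5/45) = 29/15.
E[X | Z = 3] = (29/15) / (1/3) = 29/5.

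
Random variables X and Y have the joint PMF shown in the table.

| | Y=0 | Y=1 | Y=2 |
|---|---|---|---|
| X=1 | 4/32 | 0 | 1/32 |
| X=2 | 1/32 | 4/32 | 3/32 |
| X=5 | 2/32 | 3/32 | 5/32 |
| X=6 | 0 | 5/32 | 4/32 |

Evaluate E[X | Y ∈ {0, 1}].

69/19

P(Y ∈ {0, 1}) = 19/32.
Σ X·P over the event = 1·(4/32) + 2·(1/32) + 2·(4/32) + 5·(2/32) + 5·(3/32) + 6·(5/32) = 69/32.
E[X | Y ∈ {0, 1}] = (69/32) / (19/32) = 69/19.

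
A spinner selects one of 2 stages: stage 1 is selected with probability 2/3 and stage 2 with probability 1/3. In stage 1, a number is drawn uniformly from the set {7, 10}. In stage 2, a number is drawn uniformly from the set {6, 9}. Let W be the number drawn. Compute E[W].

E[W | stage 1] = (7+10)/2 = 17/2.
E[W | stage 2] = (6+9)/2 = 15/2.
E[W] = (2/3)·(17/2) + (1/3)·(15/2) = 49/6.

49/6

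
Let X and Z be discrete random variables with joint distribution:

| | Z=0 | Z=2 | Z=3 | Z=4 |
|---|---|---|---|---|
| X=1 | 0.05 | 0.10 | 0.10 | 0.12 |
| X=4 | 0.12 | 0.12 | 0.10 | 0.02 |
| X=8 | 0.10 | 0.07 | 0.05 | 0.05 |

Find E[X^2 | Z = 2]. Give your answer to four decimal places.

P(Z = 2) = 0.29.
Σ X^2·P over the event = 1·(0.10) + 16·(0.12) + 64·(0.07) = 6.50.
E[X^2 | Z = 2] = (6.50) / (0.29) = 22.4138.

22.4138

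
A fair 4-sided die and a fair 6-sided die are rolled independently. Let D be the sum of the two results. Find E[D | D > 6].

P(D > 6) = 5/12.
Σ over the event: 7·1/6 + 8·1/8 + 9·1/12 + 10·1/24 = 10/3.
E[D | D > 6] = (10/3) / (5/12) = 8.

8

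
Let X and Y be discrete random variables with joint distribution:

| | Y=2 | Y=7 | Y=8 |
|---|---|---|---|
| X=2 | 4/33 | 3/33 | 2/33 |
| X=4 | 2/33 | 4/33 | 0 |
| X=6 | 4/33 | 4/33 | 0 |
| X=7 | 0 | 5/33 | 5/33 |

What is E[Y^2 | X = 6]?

P(X = 6) = 8/33.
Σ Y^2·P over the event = 4·(4/33) + 49·(4/33) = 212/33.
E[Y^2 | X = 6] = (212/33) / (8/33) = 53/2.

53/2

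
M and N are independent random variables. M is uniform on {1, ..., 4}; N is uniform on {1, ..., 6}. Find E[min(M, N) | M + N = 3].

Outcomes with M + N = 3: (1,2), (2,1), each with probability 1/24.
E[min(M, N) | M + N = 3] = (1 + 1) / 2 = 1.

1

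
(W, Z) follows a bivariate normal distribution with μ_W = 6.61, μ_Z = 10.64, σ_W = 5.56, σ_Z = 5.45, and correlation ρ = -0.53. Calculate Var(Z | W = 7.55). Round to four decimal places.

21.3591

Var(Z | W=x) = (1 − ρ²)·σ_Z².
Var(Z | W=7.55) = (5.45)²·(1 − (-0.53)²) = 29.7025·0.7191 = 21.3591.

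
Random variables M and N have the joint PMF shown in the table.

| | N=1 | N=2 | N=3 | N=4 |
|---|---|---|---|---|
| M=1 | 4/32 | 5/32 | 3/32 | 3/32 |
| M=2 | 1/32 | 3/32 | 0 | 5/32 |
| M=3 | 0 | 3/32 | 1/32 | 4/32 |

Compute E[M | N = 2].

20/11

P(N = 2) = 11/32.
Summing M·P(M=x,N=y) over the conditioning event gives 5/8.
E[M | N = 2] = (5/8) / (11/32) = 20/11.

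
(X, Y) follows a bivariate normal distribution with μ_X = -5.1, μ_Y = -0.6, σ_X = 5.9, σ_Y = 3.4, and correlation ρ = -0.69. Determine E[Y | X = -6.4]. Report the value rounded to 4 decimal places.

The regression of Y on X has slope ρ·σ_Y/σ_X and passes through (μ_X, μ_Y).
E[Y | X=-6.4] = -0.6 + (-0.69)·(3.4/5.9)·(-6.4 − (-5.1)) = -0.6 + (-0.39763)·(-1.3) = -0.0831.

-0.0831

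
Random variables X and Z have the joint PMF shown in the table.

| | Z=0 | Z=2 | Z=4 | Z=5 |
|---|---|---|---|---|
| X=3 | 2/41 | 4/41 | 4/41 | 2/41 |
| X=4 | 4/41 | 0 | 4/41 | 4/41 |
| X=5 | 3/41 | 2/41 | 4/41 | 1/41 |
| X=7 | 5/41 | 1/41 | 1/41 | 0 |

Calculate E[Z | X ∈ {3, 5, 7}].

65/29

P(X ∈ {3, 5, 7}) = 29/41.
Summing Z·P(X=x,Z=y) over the conditioning event gives 65/41.
E[Z | X ∈ {3, 5, 7}] = (65/41) / (29/41) = 65/29.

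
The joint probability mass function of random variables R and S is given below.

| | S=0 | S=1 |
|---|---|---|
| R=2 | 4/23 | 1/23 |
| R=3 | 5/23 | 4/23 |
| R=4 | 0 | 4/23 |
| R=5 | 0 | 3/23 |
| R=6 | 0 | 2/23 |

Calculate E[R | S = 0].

23/9

P(S = 0) = 9/23.
Σ R·P over the event = 2·(4/23) + 3·(5/23) = 1.
E[R | S = 0] = (1) / (9/23) = 23/9.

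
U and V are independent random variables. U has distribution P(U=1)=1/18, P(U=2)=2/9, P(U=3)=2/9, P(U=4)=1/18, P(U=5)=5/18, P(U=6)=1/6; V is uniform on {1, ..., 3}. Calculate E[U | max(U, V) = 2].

P(max(U, V) = 2) = 1/6.
Summing U·P(x,y) over outcomes with max(U, V) = 2 gives 17/54.
E[U | max(U, V) = 2] = (17/54) / (1/6) = 17/9.

17/9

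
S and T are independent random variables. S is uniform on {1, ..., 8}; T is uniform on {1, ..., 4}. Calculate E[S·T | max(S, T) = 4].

P(max(S, T) = 4) = 7/32.
Summing ST·P(x,y) over outcomes with max(S, T) = 4 gives 2.
E[S·T | max(S, T) = 4] = (2) / (7/32) = 64/7.

64/7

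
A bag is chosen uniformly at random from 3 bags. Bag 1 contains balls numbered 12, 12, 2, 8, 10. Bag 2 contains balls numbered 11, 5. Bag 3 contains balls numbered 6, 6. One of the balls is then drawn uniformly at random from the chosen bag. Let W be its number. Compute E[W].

E[W | bag 1] = (12+12+2+8+10)/5 = 44/5.
E[W | bag 2] = (11+5)/2 = 8.
E[W | bag 3] = (6+6)/2 = 6.
By the law of total expectation,
E[W] = (1/3)·(44/5) + (1/3)·(8) + (1/3)·(6) = 38/5.

38/5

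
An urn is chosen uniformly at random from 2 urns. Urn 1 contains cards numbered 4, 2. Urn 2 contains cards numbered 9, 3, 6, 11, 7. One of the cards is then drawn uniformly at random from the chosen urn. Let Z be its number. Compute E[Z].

E[Z | urn 1] = (4+2)/2 = 3.
E[Z | urn 2] = (9+3+6+11+7)/5 = 36/5.
By the law of total expectation,
E[Z] = (1/2)·(3) + (1/2)·(36/5) = 51/10.

51/10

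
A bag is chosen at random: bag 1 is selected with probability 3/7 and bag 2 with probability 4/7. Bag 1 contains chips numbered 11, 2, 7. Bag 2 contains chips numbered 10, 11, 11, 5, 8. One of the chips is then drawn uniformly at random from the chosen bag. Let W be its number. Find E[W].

8

E[W | bag 1] = (11+2+7)/3 = 20/3.
E[W | bag 2] = (10+11+11+5+8)/5 = 9.
E[W] = (3/7)·(20/3) + (4/7)·(9) = 8.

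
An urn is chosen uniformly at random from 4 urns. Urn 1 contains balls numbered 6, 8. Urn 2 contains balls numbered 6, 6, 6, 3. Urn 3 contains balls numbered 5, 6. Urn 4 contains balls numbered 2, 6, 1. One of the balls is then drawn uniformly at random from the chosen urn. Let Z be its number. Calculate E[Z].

E[Z | urn 1] = (6+8)/2 = 7.
E[Z | urn 2] = (6+6+6+3)/4 = 21/4.
E[Z | urn 3] = (5+6)/2 = 11/2.
E[Z | urn 4] = (2+6+1)/3 = 3.
E[Z] = (1/4)·(7) + (1/4)·(21/4) + (1/4)·(11/2) + (1/4)·(3) = 83/16.

83/16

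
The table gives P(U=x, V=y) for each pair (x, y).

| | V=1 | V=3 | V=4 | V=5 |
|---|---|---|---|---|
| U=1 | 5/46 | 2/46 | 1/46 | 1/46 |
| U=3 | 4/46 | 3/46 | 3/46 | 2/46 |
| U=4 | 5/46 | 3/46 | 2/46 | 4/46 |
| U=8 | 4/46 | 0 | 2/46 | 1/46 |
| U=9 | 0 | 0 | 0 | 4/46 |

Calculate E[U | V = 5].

67/12

P(V = 5) = 6/23.
Σ U·P over the event = 1·(1/46) + 3·(2/46) + 4·(4/46) + 8·(1/46) + 9·(4/46) = 67/46.
E[U | V = 5] = (67/46) / (6/23) = 67/12.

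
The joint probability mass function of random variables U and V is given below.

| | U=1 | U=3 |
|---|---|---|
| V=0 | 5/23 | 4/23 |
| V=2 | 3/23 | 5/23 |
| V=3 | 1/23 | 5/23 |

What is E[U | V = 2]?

9/4

P(V = 2) = 8/23.
Σ U·P over the event = 1·(3/23) + 3·(5/23) = 18/23.
E[U | V = 2] = (18/23) / (8/23) = 9/4.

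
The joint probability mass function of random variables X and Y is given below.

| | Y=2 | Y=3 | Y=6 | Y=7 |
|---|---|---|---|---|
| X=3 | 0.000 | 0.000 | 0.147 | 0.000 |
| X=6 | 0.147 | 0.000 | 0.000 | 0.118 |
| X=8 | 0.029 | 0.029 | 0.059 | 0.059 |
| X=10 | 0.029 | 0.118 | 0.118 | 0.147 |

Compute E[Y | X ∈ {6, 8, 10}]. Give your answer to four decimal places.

P(X ∈ {6, 8, 10}) = 0.853.
Summing Y·P(X=x,Y=y) over the conditioning event gives 4.181.
E[Y | X ∈ {6, 8, 10}] = (4.181) / (0.853) = 4.9015.

4.9015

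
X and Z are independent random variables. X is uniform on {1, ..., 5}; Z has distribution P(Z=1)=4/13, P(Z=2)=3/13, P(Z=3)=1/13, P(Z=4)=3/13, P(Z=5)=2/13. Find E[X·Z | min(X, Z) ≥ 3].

P(min(X, Z) ≥ 3) = 18/65.
Summing XZ·P(x,y) over outcomes with min(X, Z) ≥ 3 gives 60/13.
E[X·Z | min(X, Z) ≥ 3] = (60/13) / (18/65) = 50/3.

50/3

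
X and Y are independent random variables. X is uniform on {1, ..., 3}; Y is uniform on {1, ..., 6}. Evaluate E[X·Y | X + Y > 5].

95/9

Outcomes with X + Y > 5: (1,5), (1,6), (2,4), (2,5), (2,6), (3,3), (3,4), (3,5), (3,6), each with probability 1/18.
E[X·Y | X + Y > 5] = (5 + 6 + 8 + 10 + 12 + 9 + 12 + 15 + 18) / 9 = 95/9.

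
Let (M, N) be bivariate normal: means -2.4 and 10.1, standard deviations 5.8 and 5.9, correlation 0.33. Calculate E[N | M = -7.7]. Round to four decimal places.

E[N | M=x] = μ_N + ρ(σ_N/σ_M)(x − μ_M) for jointly normal variables.
E[N | M=-7.7] = 10.1 + (0.33)·(5.9/5.8)·(-7.7 − (-2.4)) = 10.1 + (0.33569)·(-5.3) = 8.3208.

8.3208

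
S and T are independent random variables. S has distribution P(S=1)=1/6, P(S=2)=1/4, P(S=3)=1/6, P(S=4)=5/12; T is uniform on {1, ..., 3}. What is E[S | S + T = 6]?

P(S + T = 6) = 7/36.
Summing S·P(x,y) over outcomes with S + T = 6 gives 13/18.
E[S | S + T = 6] = (13/18) / (7/36) = 26/7.

26/7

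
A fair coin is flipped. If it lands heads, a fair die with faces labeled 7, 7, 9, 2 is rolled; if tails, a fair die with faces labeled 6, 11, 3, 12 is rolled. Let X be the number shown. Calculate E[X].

E[X | heads] = (7+7+9+2)/4 = 25/4.
E[X | tails] = (6+11+3+12)/4 = 8.
E[X] = (1/2)·(25/4) + (1/2)·(8) = 57/8.

57/8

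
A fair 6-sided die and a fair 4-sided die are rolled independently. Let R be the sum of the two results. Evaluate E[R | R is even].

P(R is even) = 1/2.
Σ over the event: 2·1/24 + 4·1/8 + 6·1/6 + 8·1/8 + 10·1/24 = 3.
E[R | R is even] = (3) / (1/2) = 6.

6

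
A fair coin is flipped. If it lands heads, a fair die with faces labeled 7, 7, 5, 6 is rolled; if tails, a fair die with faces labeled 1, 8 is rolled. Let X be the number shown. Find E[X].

43/8

E[X | heads] = (7+7+5+6)/4 = 25/4.
E[X | tails] = (1+8)/2 = 9/2.
E[X] = (1/2)·(25/4) + (1/2)·(9/2) = 43/8.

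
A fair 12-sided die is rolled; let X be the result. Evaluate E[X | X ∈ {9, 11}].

P(X ∈ {9, 11}) = 1/6.
Σ over the event: 9·1/12 + 11·1/12 = 5/3.
E[X | X ∈ {9, 11}] = (5/3) / (1/6) = 10.

10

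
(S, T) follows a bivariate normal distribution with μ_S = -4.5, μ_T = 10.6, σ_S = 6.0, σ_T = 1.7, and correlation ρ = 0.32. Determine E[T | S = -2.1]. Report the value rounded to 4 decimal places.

10.8176

For a bivariate normal, E[T | S=x] = μ_T + ρ·(σ_T/σ_S)·(x − μ_S).
E[T | S=-2.1] = 10.6 + (0.32)·(1.7/6.0)·(-2.1 − (-4.5)) = 10.6 + (0.090667)·(2.4) = 10.8176.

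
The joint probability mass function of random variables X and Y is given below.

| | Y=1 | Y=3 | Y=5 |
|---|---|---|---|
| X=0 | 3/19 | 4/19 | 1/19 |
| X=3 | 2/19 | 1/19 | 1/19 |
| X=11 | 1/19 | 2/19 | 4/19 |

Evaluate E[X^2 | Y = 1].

P(Y = 1) = 6/19.
Σ X^2·P over the event = 0·(3/19) + 9·(2/19) + 121·(1/19) = 139/19.
E[X^2 | Y = 1] = (139/19) / (6/19) = 139/6.

139/6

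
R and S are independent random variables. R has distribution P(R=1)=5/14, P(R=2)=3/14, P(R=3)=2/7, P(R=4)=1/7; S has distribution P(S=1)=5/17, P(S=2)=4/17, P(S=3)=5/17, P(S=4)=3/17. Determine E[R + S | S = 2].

P(S = 2) = 4/17.
Summing (R+S)·P(x,y) over outcomes with S = 2 gives 118/119.
E[R + S | S = 2] = (118/119) / (4/17) = 59/14.

59/14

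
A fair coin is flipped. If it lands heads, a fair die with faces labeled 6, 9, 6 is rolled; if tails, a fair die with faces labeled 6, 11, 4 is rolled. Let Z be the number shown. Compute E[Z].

7

E[Z | heads] = (6+9+6)/3 = 7.
E[Z | tails] = (6+11+4)/3 = 7.
By the law of total expectation,
E[Z] = (1/2)·(7) + (1/2)·(7) = 7.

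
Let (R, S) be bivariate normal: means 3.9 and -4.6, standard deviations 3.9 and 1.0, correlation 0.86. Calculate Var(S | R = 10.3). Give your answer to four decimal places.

0.2604

For a bivariate normal, Var(S | R=x) = σ_S²(1 − ρ²).
Var(S | R=10.3) = (1.0)²·(1 − (0.86)²) = 1·0.2604 = 0.2604.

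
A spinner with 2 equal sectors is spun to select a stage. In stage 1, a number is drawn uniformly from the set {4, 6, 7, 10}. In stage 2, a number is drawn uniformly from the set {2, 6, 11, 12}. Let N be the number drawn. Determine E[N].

E[N | stage 1] = (4+6+7+10)/4 = 27/4.
E[N | stage 2] = (2+6+11+12)/4 = 31/4.
E[N] = (1/2)·(27/4) + (1/2)·(31/4) = 29/4.

29/4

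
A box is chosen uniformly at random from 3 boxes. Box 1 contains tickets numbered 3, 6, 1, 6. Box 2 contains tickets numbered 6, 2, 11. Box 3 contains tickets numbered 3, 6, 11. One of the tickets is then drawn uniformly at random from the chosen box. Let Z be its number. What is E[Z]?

17/3

E[Z | box 1] = (3+6+1+6)/4 = 4.
E[Z | box 2] = (6+2+11)/3 = 19/3.
E[Z | box 3] = (3+6+11)/3 = 20/3.
E[Z] = (1/3)·(4) + (1/3)·(19/3) + (1/3)·(20/3) = 17/3.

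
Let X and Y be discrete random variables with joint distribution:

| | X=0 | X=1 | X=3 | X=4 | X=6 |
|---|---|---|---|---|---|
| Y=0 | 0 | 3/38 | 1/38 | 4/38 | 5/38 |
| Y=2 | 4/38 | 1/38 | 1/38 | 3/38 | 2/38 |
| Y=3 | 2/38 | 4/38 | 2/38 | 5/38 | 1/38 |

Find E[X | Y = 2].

28/11

P(Y = 2) = 11/38.
Σ X·P over the event = 0·(4/38) + 1·(1/38) + 3·(1/38) + 4·(3/38) + 6·(2/38) = 14/19.
E[X | Y = 2] = (14/19) / (11/38) = 28/11.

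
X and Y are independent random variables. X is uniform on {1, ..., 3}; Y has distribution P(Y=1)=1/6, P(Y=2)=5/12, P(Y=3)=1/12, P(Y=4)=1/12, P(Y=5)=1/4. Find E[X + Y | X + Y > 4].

117/19

P(X + Y > 4) = 19/36.
Summing (X+Y)·P(x,y) over outcomes with X + Y > 4 gives 13/4.
E[X + Y | X + Y > 4] = (13/4) / (19/36) = 117/19.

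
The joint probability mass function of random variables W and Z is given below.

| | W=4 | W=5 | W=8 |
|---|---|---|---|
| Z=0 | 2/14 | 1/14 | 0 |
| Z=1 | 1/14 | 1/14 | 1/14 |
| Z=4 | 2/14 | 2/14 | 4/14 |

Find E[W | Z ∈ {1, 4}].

67/11

P(Z ∈ {1, 4}) = 11/14.
Σ W·P over the event = 4·(1/14) + 4·(2/14) + 5·(1/14) + 5·(2/14) + 8·(1/14) + 8·(4/14) = 67/14.
E[W | Z ∈ {1, 4}] = (67/14) / (11/14) = 67/11.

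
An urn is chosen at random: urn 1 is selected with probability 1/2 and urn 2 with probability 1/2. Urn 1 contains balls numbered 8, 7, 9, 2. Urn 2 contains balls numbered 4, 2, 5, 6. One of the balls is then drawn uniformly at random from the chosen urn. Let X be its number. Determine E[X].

43/8

E[X | urn 1] = (8+7+9+2)/4 = 13/2.
E[X | urn 2] = (4+2+5+6)/4 = 17/4.
By the law of total expectation,
E[X] = (1/2)·(13/2) + (1/2)·(17/4) = 43/8.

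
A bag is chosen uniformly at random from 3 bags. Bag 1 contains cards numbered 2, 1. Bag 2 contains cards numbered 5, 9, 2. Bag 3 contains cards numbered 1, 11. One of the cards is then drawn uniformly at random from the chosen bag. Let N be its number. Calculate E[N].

77/18

E[N | bag 1] = (2+1)/2 = 3/2.
E[N | bag 2] = (5+9+2)/3 = 16/3.
E[N | bag 3] = (1+11)/2 = 6.
By the law of total expectation,
E[N] = (1/3)·(3/2) + (1/3)·(16/3) + (1/3)·(6) = 77/18.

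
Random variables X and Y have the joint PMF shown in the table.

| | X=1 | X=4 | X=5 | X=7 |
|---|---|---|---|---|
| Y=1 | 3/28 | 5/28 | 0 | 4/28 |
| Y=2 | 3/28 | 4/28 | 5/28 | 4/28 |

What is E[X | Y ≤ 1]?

17/4

P(Y ≤ 1) = 3/7.
Σ X·P over the event = 1·(3/28) + 4·(5/28) + 7·(4/28) = 51/28.
E[X | Y ≤ 1] = (51/28) / (3/7) = 17/4.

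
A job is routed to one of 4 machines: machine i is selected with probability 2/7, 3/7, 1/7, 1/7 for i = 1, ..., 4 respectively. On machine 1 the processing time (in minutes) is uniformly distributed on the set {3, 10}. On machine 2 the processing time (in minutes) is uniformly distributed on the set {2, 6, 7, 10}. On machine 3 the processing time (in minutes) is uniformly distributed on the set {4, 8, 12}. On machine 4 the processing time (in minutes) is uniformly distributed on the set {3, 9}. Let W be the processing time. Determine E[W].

183/28

E[W | machine 1] = (3+10)/2 = 13/2.
E[W | machine 2] = (2+6+7+10)/4 = 25/4.
E[W | machine 3] = (4+8+12)/3 = 8.
E[W | machine 4] = (3+9)/2 = 6.
By the law of total expectation,
E[W] = (2/7)·(13/2) + (3/7)·(25/4) + (1/7)·(8) + (1/7)·(6) = 183/28.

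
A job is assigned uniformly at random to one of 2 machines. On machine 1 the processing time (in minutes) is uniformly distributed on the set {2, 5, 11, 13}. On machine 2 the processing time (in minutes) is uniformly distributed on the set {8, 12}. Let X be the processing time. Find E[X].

E[X | machine 1] = (2+5+11+13)/4 = 31/4.
E[X | machine 2] = (8+12)/2 = 10.
E[X] = (1/2)·(31/4) + (1/2)·(10) = 71/8.

71/8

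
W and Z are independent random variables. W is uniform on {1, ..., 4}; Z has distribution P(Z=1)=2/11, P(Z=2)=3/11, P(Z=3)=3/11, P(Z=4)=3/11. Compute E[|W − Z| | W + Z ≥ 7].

P(W + Z ≥ 7) = 9/44.
Summing |W−Z|·P(x,y) over outcomes with W + Z ≥ 7 gives 3/22.
E[|W − Z| | W + Z ≥ 7] = (3/22) / (9/44) = 2/3.

2/3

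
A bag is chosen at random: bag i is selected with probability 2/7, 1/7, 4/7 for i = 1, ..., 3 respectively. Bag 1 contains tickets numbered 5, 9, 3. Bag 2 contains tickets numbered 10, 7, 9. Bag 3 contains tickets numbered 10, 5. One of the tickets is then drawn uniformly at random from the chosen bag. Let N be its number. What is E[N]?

50/7

E[N | bag 1] = (5+9+3)/3 = 17/3.
E[N | bag 2] = (10+7+9)/3 = 26/3.
E[N | bag 3] = (10+5)/2 = 15/2.
By the law of total expectation,
E[N] = (2/7)·(17/3) + (1/7)·(26/3) + (4/7)·(15/2) = 50/7.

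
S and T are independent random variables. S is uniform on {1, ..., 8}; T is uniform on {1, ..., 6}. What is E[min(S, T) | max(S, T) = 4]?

16/7

Outcomes with max(S, T) = 4: (1,4), (2,4), (3,4), (4,1), (4,2), (4,3), (4,4), each with probability 1/48.
E[min(S, T) | max(S, T) = 4] = (1 + 2 + 3 + 1 + 2 + 3 + 4) / 7 = 16/7.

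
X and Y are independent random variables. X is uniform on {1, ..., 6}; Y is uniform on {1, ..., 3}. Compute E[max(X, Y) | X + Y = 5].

10/3

Outcomes with X + Y = 5: (2,3), (3,2), (4,1), each with probability 1/18.
E[max(X, Y) | X + Y = 5] = (3 + 3 + 4) / 3 = 10/3.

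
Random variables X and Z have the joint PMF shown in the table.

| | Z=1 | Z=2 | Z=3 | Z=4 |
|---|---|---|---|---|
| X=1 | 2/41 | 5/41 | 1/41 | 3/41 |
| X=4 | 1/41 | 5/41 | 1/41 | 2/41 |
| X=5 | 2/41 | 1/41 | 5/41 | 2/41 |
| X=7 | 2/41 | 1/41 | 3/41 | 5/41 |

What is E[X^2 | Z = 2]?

P(Z = 2) = 12/41.
Σ X^2·P over the event = 1·(5/41) + 16·(5/41) + 25·(1/41) + 49·(1/41) = 159/41.
E[X^2 | Z = 2] = (159/41) / (12/41) = 53/4.

53/4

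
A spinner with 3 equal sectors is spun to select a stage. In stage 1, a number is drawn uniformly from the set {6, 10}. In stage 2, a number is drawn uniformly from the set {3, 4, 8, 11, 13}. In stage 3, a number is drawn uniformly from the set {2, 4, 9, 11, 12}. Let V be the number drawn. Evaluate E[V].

E[V | stage 1] = (6+10)/2 = 8.
E[V | stage 2] = (3+4+8+11+13)/5 = 39/5.
E[V | stage 3] = (2+4+9+11+12)/5 = 38/5.
By the law of total expectation,
E[V] = (1/3)·(8) + (1/3)·(39/5) + (1/3)·(38/5) = 39/5.

39/5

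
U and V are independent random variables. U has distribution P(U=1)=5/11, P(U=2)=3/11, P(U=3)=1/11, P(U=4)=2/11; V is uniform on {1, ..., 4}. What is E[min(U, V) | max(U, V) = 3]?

P(max(U, V) = 3) = 1/4.
Summing min(U,V)·P(x,y) over outcomes with max(U, V) = 3 gives 17/44.
E[min(U, V) | max(U, V) = 3] = (17/44) / (1/4) = 17/11.

17/11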